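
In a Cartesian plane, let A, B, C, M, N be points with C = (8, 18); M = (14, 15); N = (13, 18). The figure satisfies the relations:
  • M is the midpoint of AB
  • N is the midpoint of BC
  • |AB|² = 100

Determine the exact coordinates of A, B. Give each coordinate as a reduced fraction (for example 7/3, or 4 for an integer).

A = (10, 12)
B = (18, 18)

1. B_x = 18  [B = 2·N−C = 2·(13, 18)−(8, 18)]
2. B_y = 18  [B = 2·N−C = 2·(13, 18)−(8, 18)]
   so B = (18, 18)
3. A_x = 10  [A = 2·M−B = 2·(14, 15)−(18, 18)]
4. A_y = 12  [A = 2·M−B = 2·(14, 15)−(18, 18)]
   so A = (10, 12)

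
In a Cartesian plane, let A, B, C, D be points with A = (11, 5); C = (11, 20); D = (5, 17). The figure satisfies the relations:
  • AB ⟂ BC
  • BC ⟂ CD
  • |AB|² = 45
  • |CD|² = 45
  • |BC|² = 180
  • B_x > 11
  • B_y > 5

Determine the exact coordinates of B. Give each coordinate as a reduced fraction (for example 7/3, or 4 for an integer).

1. B_x = 17  [[BC ⟂ CD ⇒ 6x+3y-126=0] ∩ [|B−(11, 5)|²=45]]
2. B_y = 8  [[BC ⟂ CD ⇒ 6x+3y-126=0] ∩ [|B−(11, 5)|²=45]]
   so B = (17, 8)

B = (17, 8)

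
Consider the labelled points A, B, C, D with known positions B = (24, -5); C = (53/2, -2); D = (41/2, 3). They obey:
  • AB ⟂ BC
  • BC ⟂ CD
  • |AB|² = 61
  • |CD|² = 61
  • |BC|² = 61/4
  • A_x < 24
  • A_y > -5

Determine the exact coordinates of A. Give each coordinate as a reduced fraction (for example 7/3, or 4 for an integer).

A = (18, 0)

1. A_x = 18  [[AB ⟂ BC ⇒ -5/2x-3y+45=0] ∩ [|A−(24, -5)|²=61]]
2. A_y = 0  [[AB ⟂ BC ⇒ -5/2x-3y+45=0] ∩ [|A−(24, -5)|²=61]]
   so A = (18, 0)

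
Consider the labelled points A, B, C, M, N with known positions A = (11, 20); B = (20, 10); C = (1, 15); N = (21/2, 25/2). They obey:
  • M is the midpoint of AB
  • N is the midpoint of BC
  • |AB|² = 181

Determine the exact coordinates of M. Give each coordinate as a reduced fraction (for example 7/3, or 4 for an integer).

1. M_x = 31/2  [2·M = A+B = (11, 20)+(20, 10)]
2. M_y = 15  [2·M = A+B = (11, 20)+(20, 10)]
   so M = (31/2, 15)

M = (31/2, 15)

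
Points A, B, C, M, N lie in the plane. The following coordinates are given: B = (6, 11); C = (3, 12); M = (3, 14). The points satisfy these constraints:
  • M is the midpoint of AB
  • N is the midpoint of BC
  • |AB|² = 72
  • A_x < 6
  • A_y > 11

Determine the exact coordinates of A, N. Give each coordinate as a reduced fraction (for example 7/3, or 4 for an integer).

A = (0, 17)
N = (9/2, 23/2)

1. A_x = 0  [A = 2·M−B = 2·(3, 14)−(6, 11)]
2. A_y = 17  [A = 2·M−B = 2·(3, 14)−(6, 11)]
   so A = (0, 17)
3. N_x = 9/2  [2·N = B+C = (6, 11)+(3, 12)]
4. N_y = 23/2  [2·N = B+C = (6, 11)+(3, 12)]
   so N = (9/2, 23/2)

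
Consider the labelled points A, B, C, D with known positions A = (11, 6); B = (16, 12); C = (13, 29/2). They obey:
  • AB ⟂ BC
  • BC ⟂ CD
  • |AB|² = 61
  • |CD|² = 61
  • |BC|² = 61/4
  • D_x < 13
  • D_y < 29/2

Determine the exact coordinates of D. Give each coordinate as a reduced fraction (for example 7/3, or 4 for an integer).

D = (8, 17/2)

1. D_x = 8  [[BC ⟂ CD ⇒ -3x+5/2y+11/4=0] ∩ [|D−(13, 29/2)|²=61]]
2. D_y = 17/2  [[BC ⟂ CD ⇒ -3x+5/2y+11/4=0] ∩ [|D−(13, 29/2)|²=61]]
   so D = (8, 17/2)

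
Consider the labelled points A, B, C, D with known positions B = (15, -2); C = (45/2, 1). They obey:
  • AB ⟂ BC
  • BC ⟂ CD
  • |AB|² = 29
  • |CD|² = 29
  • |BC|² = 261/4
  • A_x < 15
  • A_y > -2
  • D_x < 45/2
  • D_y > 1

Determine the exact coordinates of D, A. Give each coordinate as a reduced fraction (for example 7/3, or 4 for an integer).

1. D_x = 41/2  [[BC ⟂ CD ⇒ 15/2x+3y-687/4=0] ∩ [|D−(45/2, 1)|²=29]]
2. D_y = 6  [[BC ⟂ CD ⇒ 15/2x+3y-687/4=0] ∩ [|D−(45/2, 1)|²=29]]
   so D = (41/2, 6)
3. A_x = 13  [[AB ⟂ BC ⇒ -15/2x-3y+213/2=0] ∩ [|A−(15, -2)|²=29]]
4. A_y = 3  [[AB ⟂ BC ⇒ -15/2x-3y+213/2=0] ∩ [|A−(15, -2)|²=29]]
   so A = (13, 3)

D = (41/2, 6)
A = (13, 3)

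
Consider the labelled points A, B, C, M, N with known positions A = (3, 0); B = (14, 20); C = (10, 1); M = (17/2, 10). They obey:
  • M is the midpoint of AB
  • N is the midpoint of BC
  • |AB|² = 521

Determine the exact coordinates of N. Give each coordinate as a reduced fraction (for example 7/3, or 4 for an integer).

1. N_x = 12  [2·N = B+C = (14, 20)+(10, 1)]
2. N_y = 21/2  [2·N = B+C = (14, 20)+(10, 1)]
   so N = (12, 21/2)

N = (12, 21/2)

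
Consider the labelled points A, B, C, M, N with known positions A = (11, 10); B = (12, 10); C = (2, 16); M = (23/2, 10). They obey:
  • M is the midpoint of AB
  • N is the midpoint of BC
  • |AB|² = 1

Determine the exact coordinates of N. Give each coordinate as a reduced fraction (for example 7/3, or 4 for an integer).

N = (7, 13)

1. N_x = 7  [2·N = B+C = (12, 10)+(2, 16)]
2. N_y = 13  [2·N = B+C = (12, 10)+(2, 16)]
   so N = (7, 13)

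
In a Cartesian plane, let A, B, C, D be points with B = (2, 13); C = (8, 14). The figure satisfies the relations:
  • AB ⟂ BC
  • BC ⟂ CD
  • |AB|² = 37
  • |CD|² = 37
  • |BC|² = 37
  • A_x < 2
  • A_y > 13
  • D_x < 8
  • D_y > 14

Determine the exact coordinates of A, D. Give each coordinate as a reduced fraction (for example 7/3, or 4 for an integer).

1. A_x = 1  [[AB ⟂ BC ⇒ -6x-1y+25=0] ∩ [|A−(2, 13)|²=37]]
2. A_y = 19  [[AB ⟂ BC ⇒ -6x-1y+25=0] ∩ [|A−(2, 13)|²=37]]
   so A = (1, 19)
3. D_x = 7  [[BC ⟂ CD ⇒ 6x+1y-62=0] ∩ [|D−(8, 14)|²=37]]
4. D_y = 20  [[BC ⟂ CD ⇒ 6x+1y-62=0] ∩ [|D−(8, 14)|²=37]]
   so D = (7, 20)

A = (1, 19)
D = (7, 20)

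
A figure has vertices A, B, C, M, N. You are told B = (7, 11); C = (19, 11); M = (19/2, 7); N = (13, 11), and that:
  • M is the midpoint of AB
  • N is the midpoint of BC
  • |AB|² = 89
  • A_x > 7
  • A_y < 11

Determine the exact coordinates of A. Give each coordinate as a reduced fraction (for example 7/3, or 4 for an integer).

A = (12, 3)

1. A_x = 12  [A = 2·M−B = 2·(19/2, 7)−(7, 11)]
2. A_y = 3  [A = 2·M−B = 2·(19/2, 7)−(7, 11)]
   so A = (12, 3)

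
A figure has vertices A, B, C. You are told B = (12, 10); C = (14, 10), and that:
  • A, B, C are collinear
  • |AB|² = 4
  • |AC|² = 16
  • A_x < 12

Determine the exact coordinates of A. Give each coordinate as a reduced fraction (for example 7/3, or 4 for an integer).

1. A_x = 10  [[A, B, C are collinear ⇒ 2y-20=0] ∩ [|A−(12, 10)|²=4]]
2. A_y = 10  [[A, B, C are collinear ⇒ 2y-20=0] ∩ [|A−(12, 10)|²=4]]
   so A = (10, 10)

A = (10, 10)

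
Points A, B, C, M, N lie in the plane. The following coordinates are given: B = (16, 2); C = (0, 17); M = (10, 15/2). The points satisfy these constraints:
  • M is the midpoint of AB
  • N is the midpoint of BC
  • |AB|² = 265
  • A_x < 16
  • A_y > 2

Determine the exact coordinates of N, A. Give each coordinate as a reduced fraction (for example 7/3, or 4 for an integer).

1. A_x = 4  [A = 2·M−B = 2·(10, 15/2)−(16, 2)]
2. A_y = 13  [A = 2·M−B = 2·(10, 15/2)−(16, 2)]
   so A = (4, 13)
3. N_x = 8  [2·N = B+C = (16, 2)+(0, 17)]
4. N_y = 19/2  [2·N = B+C = (16, 2)+(0, 17)]
   so N = (8, 19/2)

N = (8, 19/2)
A = (4, 13)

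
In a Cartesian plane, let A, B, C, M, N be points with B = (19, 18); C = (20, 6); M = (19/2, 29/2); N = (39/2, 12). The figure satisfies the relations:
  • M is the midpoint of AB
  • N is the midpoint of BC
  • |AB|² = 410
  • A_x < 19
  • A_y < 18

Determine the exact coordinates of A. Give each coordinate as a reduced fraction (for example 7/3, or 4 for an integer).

1. A_x = 0  [A = 2·M−B = 2·(19/2, 29/2)−(19, 18)]
2. A_y = 11  [A = 2·M−B = 2·(19/2, 29/2)−(19, 18)]
   so A = (0, 11)

A = (0, 11)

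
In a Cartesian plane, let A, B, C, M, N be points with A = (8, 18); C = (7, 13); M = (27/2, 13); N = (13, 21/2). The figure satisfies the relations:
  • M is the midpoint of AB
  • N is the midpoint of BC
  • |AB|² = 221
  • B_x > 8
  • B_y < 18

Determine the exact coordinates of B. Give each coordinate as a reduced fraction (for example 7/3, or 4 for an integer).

1. B_x = 19  [B = 2·M−A = 2·(27/2, 13)−(8, 18)]
2. B_y = 8  [B = 2·M−A = 2·(27/2, 13)−(8, 18)]
   so B = (19, 8)

B = (19, 8)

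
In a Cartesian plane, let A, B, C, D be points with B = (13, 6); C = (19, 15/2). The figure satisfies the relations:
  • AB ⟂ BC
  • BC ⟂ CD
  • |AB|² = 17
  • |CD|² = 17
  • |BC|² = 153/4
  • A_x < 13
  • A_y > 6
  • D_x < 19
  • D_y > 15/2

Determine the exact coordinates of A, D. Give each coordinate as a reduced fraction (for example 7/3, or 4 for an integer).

A = (12, 10)
D = (18, 23/2)

1. A_x = 12  [[AB ⟂ BC ⇒ -6x-3/2y+87=0] ∩ [|A−(13, 6)|²=17]]
2. A_y = 10  [[AB ⟂ BC ⇒ -6x-3/2y+87=0] ∩ [|A−(13, 6)|²=17]]
   so A = (12, 10)
3. D_x = 18  [[BC ⟂ CD ⇒ 6x+3/2y-501/4=0] ∩ [|D−(19, 15/2)|²=17]]
4. D_y = 23/2  [[BC ⟂ CD ⇒ 6x+3/2y-501/4=0] ∩ [|D−(19, 15/2)|²=17]]
   so D = (18, 23/2)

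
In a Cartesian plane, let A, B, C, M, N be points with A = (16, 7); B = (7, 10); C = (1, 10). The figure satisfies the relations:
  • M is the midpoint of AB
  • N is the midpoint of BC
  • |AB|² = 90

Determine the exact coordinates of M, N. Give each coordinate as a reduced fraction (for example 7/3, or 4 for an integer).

M = (23/2, 17/2)
N = (4, 10)

1. M_x = 23/2  [2·M = A+B = (16, 7)+(7, 10)]
2. M_y = 17/2  [2·M = A+B = (16, 7)+(7, 10)]
   so M = (23/2, 17/2)
3. N_x = 4  [2·N = B+C = (7, 10)+(1, 10)]
4. N_y = 10  [2·N = B+C = (7, 10)+(1, 10)]
   so N = (4, 10)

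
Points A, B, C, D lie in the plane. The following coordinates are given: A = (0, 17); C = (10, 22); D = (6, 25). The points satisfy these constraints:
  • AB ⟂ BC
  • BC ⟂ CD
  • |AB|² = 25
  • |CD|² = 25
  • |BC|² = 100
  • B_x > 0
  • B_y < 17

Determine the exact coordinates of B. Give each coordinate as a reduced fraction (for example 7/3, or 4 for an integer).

B = (4, 14)

1. B_x = 4  [[BC ⟂ CD ⇒ 4x-3y+26=0] ∩ [|B−(0, 17)|²=25]]
2. B_y = 14  [[BC ⟂ CD ⇒ 4x-3y+26=0] ∩ [|B−(0, 17)|²=25]]
   so B = (4, 14)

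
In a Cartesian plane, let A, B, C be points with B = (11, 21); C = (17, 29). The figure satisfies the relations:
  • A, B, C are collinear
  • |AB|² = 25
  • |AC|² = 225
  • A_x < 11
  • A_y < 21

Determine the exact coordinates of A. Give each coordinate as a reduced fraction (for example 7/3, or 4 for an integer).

A = (8, 17)

1. A_x = 8  [[A, B, C are collinear ⇒ -8x+6y-38=0] ∩ [|A−(11, 21)|²=25]]
2. A_y = 17  [[A, B, C are collinear ⇒ -8x+6y-38=0] ∩ [|A−(11, 21)|²=25]]
   so A = (8, 17)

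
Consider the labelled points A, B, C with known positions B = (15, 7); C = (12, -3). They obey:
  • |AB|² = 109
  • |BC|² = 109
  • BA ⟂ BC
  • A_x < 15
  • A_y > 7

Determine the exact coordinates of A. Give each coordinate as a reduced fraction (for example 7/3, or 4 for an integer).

A = (5, 10)

1. A_x = 5  [[BA ⟂ BC ⇒ -3x-10y+115=0] ∩ [|A−(15, 7)|²=109]]
2. A_y = 10  [[BA ⟂ BC ⇒ -3x-10y+115=0] ∩ [|A−(15, 7)|²=109]]
   so A = (5, 10)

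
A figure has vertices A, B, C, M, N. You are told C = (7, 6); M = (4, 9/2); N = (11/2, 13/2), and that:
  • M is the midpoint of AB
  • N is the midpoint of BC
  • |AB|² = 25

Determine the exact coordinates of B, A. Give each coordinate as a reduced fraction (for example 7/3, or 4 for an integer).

1. B_x = 4  [B = 2·N−C = 2·(11/2, 13/2)−(7, 6)]
2. B_y = 7  [B = 2·N−C = 2·(11/2, 13/2)−(7, 6)]
   so B = (4, 7)
3. A_x = 4  [A = 2·M−B = 2·(4, 9/2)−(4, 7)]
4. A_y = 2  [A = 2·M−B = 2·(4, 9/2)−(4, 7)]
   so A = (4, 2)

B = (4, 7)
A = (4, 2)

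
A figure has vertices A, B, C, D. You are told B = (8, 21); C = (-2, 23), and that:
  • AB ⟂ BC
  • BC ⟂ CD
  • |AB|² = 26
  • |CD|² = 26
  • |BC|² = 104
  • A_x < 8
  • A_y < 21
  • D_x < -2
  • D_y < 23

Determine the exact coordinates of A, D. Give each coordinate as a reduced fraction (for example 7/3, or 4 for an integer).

A = (7, 16)
D = (-3, 18)

1. A_x = 7  [[AB ⟂ BC ⇒ 10x-2y-38=0] ∩ [|A−(8, 21)|²=26]]
2. A_y = 16  [[AB ⟂ BC ⇒ 10x-2y-38=0] ∩ [|A−(8, 21)|²=26]]
   so A = (7, 16)
3. D_x = -3  [[BC ⟂ CD ⇒ -10x+2y-66=0] ∩ [|D−(-2, 23)|²=26]]
4. D_y = 18  [[BC ⟂ CD ⇒ -10x+2y-66=0] ∩ [|D−(-2, 23)|²=26]]
   so D = (-3, 18)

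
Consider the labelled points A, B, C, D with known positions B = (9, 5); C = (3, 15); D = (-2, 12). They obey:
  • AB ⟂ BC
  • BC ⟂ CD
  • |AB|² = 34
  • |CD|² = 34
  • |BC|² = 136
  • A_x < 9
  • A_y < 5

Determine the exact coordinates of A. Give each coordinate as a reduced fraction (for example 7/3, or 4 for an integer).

1. A_x = 4  [[AB ⟂ BC ⇒ 6x-10y-4=0] ∩ [|A−(9, 5)|²=34]]
2. A_y = 2  [[AB ⟂ BC ⇒ 6x-10y-4=0] ∩ [|A−(9, 5)|²=34]]
   so A = (4, 2)

A = (4, 2)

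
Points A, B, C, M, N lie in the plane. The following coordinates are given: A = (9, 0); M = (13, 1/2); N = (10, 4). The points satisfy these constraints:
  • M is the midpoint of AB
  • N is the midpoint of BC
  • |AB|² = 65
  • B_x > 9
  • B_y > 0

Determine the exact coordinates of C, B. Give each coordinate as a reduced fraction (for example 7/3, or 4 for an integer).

C = (3, 7)
B = (17, 1)

1. B_x = 17  [B = 2·M−A = 2·(13, 1/2)−(9, 0)]
2. B_y = 1  [B = 2·M−A = 2·(13, 1/2)−(9, 0)]
   so B = (17, 1)
3. C_x = 3  [C = 2·N−B = 2·(10, 4)−(17, 1)]
4. C_y = 7  [C = 2·N−B = 2·(10, 4)−(17, 1)]
   so C = (3, 7)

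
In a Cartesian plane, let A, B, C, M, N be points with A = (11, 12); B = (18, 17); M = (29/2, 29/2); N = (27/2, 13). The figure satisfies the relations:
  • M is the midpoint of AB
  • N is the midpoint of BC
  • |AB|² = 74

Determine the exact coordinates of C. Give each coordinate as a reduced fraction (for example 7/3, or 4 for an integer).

1. C_x = 9  [C = 2·N−B = 2·(27/2, 13)−(18, 17)]
2. C_y = 9  [C = 2·N−B = 2·(27/2, 13)−(18, 17)]
   so C = (9, 9)

C = (9, 9)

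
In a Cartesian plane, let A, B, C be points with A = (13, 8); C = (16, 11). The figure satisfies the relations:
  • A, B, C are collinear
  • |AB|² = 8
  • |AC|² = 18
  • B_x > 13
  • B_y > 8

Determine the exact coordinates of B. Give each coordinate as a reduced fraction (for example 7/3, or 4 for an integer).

1. B_x = 15  [[A, B, C are collinear ⇒ 3x-3y-15=0] ∩ [|B−(13, 8)|²=8]]
2. B_y = 10  [[A, B, C are collinear ⇒ 3x-3y-15=0] ∩ [|B−(13, 8)|²=8]]
   so B = (15, 10)

B = (15, 10)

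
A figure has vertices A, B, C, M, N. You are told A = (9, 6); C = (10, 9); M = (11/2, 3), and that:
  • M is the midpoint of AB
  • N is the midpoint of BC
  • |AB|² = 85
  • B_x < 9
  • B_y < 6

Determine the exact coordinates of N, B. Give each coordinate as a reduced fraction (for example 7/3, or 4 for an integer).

1. B_x = 2  [B = 2·M−A = 2·(11/2, 3)−(9, 6)]
2. B_y = 0  [B = 2·M−A = 2·(11/2, 3)−(9, 6)]
   so B = (2, 0)
3. N_x = 6  [2·N = B+C = (2, 0)+(10, 9)]
4. N_y = 9/2  [2·N = B+C = (2, 0)+(10, 9)]
   so N = (6, 9/2)

N = (6, 9/2)
B = (2, 0)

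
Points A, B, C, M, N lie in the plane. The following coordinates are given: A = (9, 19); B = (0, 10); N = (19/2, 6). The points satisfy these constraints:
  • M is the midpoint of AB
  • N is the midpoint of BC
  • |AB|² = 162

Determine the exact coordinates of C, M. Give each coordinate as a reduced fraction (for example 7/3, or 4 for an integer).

C = (19, 2)
M = (9/2, 29/2)

1. M_x = 9/2  [2·M = A+B = (9, 19)+(0, 10)]
2. M_y = 29/2  [2·M = A+B = (9, 19)+(0, 10)]
   so M = (9/2, 29/2)
3. C_x = 19  [C = 2·N−B = 2·(19/2, 6)−(0, 10)]
4. C_y = 2  [C = 2·N−B = 2·(19/2, 6)−(0, 10)]
   so C = (19, 2)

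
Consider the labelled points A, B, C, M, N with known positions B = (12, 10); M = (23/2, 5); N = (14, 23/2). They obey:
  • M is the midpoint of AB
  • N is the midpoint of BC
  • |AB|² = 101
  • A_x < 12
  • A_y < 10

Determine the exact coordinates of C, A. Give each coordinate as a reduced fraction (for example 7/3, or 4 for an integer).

C = (16, 13)
A = (11, 0)

1. A_x = 11  [A = 2·M−B = 2·(23/2, 5)−(12, 10)]
2. A_y = 0  [A = 2·M−B = 2·(23/2, 5)−(12, 10)]
   so A = (11, 0)
3. C_x = 16  [C = 2·N−B = 2·(14, 23/2)−(12, 10)]
4. C_y = 13  [C = 2·N−B = 2·(14, 23/2)−(12, 10)]
   so C = (16, 13)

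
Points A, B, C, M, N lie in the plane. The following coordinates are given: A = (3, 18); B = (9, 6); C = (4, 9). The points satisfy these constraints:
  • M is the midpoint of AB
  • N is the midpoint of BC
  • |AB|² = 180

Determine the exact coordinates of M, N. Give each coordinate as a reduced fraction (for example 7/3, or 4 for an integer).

1. M_x = 6  [2·M = A+B = (3, 18)+(9, 6)]
2. M_y = 12  [2·M = A+B = (3, 18)+(9, 6)]
   so M = (6, 12)
3. N_x = 13/2  [2·N = B+C = (9, 6)+(4, 9)]
4. N_y = 15/2  [2·N = B+C = (9, 6)+(4, 9)]
   so N = (13/2, 15/2)

M = (6, 12)
N = (13/2, 15/2)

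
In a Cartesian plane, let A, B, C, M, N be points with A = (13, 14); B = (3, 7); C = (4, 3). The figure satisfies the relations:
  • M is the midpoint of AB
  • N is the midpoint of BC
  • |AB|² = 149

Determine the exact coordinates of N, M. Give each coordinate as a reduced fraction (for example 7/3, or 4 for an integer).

1. M_x = 8  [2·M = A+B = (13, 14)+(3, 7)]
2. M_y = 21/2  [2·M = A+B = (13, 14)+(3, 7)]
   so M = (8, 21/2)
3. N_x = 7/2  [2·N = B+C = (3, 7)+(4, 3)]
4. N_y = 5  [2·N = B+C = (3, 7)+(4, 3)]
   so N = (7/2, 5)

N = (7/2, 5)
M = (8, 21/2)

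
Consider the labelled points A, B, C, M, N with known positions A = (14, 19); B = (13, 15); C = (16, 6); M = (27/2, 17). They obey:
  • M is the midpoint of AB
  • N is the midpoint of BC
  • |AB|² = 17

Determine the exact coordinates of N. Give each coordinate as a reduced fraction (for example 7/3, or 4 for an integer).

N = (29/2, 21/2)

1. N_x = 29/2  [2·N = B+C = (13, 15)+(16, 6)]
2. N_y = 21/2  [2·N = B+C = (13, 15)+(16, 6)]
   so N = (29/2, 21/2)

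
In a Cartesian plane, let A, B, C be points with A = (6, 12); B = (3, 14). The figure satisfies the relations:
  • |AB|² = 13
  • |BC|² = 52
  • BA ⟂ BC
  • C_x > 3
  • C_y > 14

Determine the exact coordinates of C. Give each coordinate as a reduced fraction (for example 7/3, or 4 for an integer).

1. C_x = 7  [[BA ⟂ BC ⇒ 3x-2y+19=0] ∩ [|C−(3, 14)|²=52]]
2. C_y = 20  [[BA ⟂ BC ⇒ 3x-2y+19=0] ∩ [|C−(3, 14)|²=52]]
   so C = (7, 20)

C = (7, 20)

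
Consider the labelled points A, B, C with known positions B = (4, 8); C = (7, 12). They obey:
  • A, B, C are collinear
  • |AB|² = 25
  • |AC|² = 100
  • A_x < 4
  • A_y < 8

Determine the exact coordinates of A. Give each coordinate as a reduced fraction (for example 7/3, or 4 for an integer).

1. A_x = 1  [[A, B, C are collinear ⇒ -4x+3y-8=0] ∩ [|A−(4, 8)|²=25]]
2. A_y = 4  [[A, B, C are collinear ⇒ -4x+3y-8=0] ∩ [|A−(4, 8)|²=25]]
   so A = (1, 4)

A = (1, 4)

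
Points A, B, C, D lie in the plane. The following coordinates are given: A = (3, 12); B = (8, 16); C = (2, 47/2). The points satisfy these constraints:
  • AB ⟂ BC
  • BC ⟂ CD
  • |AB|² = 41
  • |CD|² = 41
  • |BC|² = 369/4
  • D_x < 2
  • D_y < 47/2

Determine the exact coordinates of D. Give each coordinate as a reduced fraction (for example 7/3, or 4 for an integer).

D = (-3, 39/2)

1. D_x = -3  [[BC ⟂ CD ⇒ -6x+15/2y-657/4=0] ∩ [|D−(2, 47/2)|²=41]]
2. D_y = 39/2  [[BC ⟂ CD ⇒ -6x+15/2y-657/4=0] ∩ [|D−(2, 47/2)|²=41]]
   so D = (-3, 39/2)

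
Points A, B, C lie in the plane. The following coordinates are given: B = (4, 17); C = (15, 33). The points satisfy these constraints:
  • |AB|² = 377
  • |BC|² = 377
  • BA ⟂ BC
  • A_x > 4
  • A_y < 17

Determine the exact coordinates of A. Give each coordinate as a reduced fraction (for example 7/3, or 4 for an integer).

1. A_x = 20  [[BA ⟂ BC ⇒ 11x+16y-316=0] ∩ [|A−(4, 17)|²=377]]
2. A_y = 6  [[BA ⟂ BC ⇒ 11x+16y-316=0] ∩ [|A−(4, 17)|²=377]]
   so A = (20, 6)

A = (20, 6)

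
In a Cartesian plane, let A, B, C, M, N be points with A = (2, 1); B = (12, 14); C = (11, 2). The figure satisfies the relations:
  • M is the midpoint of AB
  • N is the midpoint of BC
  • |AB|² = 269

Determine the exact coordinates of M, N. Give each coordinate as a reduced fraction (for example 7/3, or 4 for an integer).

M = (7, 15/2)
N = (23/2, 8)

1. M_x = 7  [2·M = A+B = (2, 1)+(12, 14)]
2. M_y = 15/2  [2·M = A+B = (2, 1)+(12, 14)]
   so M = (7, 15/2)
3. N_x = 23/2  [2·N = B+C = (12, 14)+(11, 2)]
4. N_y = 8  [2·N = B+C = (12, 14)+(11, 2)]
   so N = (23/2, 8)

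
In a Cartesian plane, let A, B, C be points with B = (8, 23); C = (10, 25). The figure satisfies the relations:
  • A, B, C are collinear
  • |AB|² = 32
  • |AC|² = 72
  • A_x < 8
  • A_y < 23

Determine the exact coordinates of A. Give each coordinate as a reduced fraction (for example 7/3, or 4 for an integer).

1. A_x = 4  [[A, B, C are collinear ⇒ -2x+2y-30=0] ∩ [|A−(8, 23)|²=32]]
2. A_y = 19  [[A, B, C are collinear ⇒ -2x+2y-30=0] ∩ [|A−(8, 23)|²=32]]
   so A = (4, 19)

A = (4, 19)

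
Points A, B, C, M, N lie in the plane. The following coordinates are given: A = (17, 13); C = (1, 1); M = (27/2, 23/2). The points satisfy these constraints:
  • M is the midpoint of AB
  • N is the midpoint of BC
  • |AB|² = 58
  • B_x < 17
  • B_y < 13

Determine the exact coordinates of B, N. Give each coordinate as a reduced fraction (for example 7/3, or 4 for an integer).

B = (10, 10)
N = (11/2, 11/2)

1. B_x = 10  [B = 2·M−A = 2·(27/2, 23/2)−(17, 13)]
2. B_y = 10  [B = 2·M−A = 2·(27/2, 23/2)−(17, 13)]
   so B = (10, 10)
3. N_x = 11/2  [2·N = B+C = (10, 10)+(1, 1)]
4. N_y = 11/2  [2·N = B+C = (10, 10)+(1, 1)]
   so N = (11/2, 11/2)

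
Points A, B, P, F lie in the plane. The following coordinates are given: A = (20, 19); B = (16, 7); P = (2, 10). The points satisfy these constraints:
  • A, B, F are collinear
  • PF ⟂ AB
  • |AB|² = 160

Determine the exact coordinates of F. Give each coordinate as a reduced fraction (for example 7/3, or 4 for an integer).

1. F_x = 31/2  [[A, B, F are collinear ⇒ 12x-4y-164=0] ∩ [PF ⟂ AB ⇒ -4x-12y+128=0]]
2. F_y = 11/2  [[A, B, F are collinear ⇒ 12x-4y-164=0] ∩ [PF ⟂ AB ⇒ -4x-12y+128=0]]
   so F = (31/2, 11/2)

F = (31/2, 11/2)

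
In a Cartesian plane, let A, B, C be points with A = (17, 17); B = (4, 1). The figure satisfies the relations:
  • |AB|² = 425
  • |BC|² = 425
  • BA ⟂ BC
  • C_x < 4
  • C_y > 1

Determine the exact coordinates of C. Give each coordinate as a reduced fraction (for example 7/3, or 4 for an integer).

C = (-12, 14)

1. C_x = -12  [[BA ⟂ BC ⇒ 13x+16y-68=0] ∩ [|C−(4, 1)|²=425]]
2. C_y = 14  [[BA ⟂ BC ⇒ 13x+16y-68=0] ∩ [|C−(4, 1)|²=425]]
   so C = (-12, 14)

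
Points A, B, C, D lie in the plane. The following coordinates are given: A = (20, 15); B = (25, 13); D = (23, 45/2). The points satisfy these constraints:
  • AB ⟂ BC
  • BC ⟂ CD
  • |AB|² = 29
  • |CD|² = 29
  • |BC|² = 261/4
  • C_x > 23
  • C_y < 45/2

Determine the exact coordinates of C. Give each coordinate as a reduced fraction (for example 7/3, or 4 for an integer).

C = (28, 41/2)

1. C_x = 28  [[AB ⟂ BC ⇒ 5x-2y-99=0] ∩ [|C−(23, 45/2)|²=29]]
2. C_y = 41/2  [[AB ⟂ BC ⇒ 5x-2y-99=0] ∩ [|C−(23, 45/2)|²=29]]
   so C = (28, 41/2)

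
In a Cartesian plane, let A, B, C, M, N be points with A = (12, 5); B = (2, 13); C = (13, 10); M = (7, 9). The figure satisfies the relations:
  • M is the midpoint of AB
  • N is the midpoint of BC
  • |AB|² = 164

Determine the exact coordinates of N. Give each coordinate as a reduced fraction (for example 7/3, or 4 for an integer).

1. N_x = 15/2  [2·N = B+C = (2, 13)+(13, 10)]
2. N_y = 23/2  [2·N = B+C = (2, 13)+(13, 10)]
   so N = (15/2, 23/2)

N = (15/2, 23/2)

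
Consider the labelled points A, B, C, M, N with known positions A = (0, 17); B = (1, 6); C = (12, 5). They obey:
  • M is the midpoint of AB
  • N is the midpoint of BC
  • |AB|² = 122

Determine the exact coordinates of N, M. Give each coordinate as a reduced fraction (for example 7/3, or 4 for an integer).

1. M_x = 1/2  [2·M = A+B = (0, 17)+(1, 6)]
2. M_y = 23/2  [2·M = A+B = (0, 17)+(1, 6)]
   so M = (1/2, 23/2)
3. N_x = 13/2  [2·N = B+C = (1, 6)+(12, 5)]
4. N_y = 11/2  [2·N = B+C = (1, 6)+(12, 5)]
   so N = (13/2, 11/2)

N = (13/2, 11/2)
M = (1/2, 23/2)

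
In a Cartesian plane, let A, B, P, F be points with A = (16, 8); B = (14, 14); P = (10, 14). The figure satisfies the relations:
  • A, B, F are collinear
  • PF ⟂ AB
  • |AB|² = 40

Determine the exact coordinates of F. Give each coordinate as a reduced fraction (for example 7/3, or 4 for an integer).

F = (68/5, 76/5)

1. F_x = 68/5  [[A, B, F are collinear ⇒ -6x-2y+112=0] ∩ [PF ⟂ AB ⇒ -2x+6y-64=0]]
2. F_y = 76/5  [[A, B, F are collinear ⇒ -6x-2y+112=0] ∩ [PF ⟂ AB ⇒ -2x+6y-64=0]]
   so F = (68/5, 76/5)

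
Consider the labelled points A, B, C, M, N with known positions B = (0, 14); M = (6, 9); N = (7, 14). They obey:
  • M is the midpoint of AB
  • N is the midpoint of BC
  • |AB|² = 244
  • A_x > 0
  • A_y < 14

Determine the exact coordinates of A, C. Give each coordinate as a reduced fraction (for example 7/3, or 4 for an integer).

A = (12, 4)
C = (14, 14)

1. A_x = 12  [A = 2·M−B = 2·(6, 9)−(0, 14)]
2. A_y = 4  [A = 2·M−B = 2·(6, 9)−(0, 14)]
   so A = (12, 4)
3. C_x = 14  [C = 2·N−B = 2·(7, 14)−(0, 14)]
4. C_y = 14  [C = 2·N−B = 2·(7, 14)−(0, 14)]
   so C = (14, 14)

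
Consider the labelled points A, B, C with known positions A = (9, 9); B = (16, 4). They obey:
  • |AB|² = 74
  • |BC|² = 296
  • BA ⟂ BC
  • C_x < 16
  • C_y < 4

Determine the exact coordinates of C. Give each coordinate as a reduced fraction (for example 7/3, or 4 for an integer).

C = (6, -10)

1. C_x = 6  [[BA ⟂ BC ⇒ -7x+5y+92=0] ∩ [|C−(16, 4)|²=296]]
2. C_y = -10  [[BA ⟂ BC ⇒ -7x+5y+92=0] ∩ [|C−(16, 4)|²=296]]
   so C = (6, -10)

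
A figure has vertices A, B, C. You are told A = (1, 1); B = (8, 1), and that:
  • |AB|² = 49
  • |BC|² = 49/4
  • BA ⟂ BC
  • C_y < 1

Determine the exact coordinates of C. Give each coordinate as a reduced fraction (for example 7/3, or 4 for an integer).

1. C_x = 8  [[BA ⟂ BC ⇒ -7x+56=0] ∩ [|C−(8, 1)|²=49/4]]
2. C_y = -5/2  [[BA ⟂ BC ⇒ -7x+56=0] ∩ [|C−(8, 1)|²=49/4]]
   so C = (8, -5/2)

C = (8, -5/2)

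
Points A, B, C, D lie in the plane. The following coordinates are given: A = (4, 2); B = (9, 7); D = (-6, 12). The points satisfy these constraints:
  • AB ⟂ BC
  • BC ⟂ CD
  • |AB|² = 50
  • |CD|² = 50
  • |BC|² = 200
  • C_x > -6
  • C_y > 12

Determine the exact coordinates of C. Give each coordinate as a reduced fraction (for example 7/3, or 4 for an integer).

C = (-1, 17)

1. C_x = -1  [[AB ⟂ BC ⇒ 5x+5y-80=0] ∩ [|C−(-6, 12)|²=50]]
2. C_y = 17  [[AB ⟂ BC ⇒ 5x+5y-80=0] ∩ [|C−(-6, 12)|²=50]]
   so C = (-1, 17)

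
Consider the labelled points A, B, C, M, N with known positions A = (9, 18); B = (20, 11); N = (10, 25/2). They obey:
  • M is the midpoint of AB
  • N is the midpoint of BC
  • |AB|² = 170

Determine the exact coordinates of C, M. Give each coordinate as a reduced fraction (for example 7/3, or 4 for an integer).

1. M_x = 29/2  [2·M = A+B = (9, 18)+(20, 11)]
2. M_y = 29/2  [2·M = A+B = (9, 18)+(20, 11)]
   so M = (29/2, 29/2)
3. C_x = 0  [C = 2·N−B = 2·(10, 25/2)−(20, 11)]
4. C_y = 14  [C = 2·N−B = 2·(10, 25/2)−(20, 11)]
   so C = (0, 14)

C = (0, 14)
M = (29/2, 29/2)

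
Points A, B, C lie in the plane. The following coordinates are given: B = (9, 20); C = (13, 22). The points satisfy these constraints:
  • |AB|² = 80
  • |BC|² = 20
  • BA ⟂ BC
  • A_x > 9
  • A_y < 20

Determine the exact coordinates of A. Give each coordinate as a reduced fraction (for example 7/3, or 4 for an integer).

A = (13, 12)

1. A_x = 13  [[BA ⟂ BC ⇒ 4x+2y-76=0] ∩ [|A−(9, 20)|²=80]]
2. A_y = 12  [[BA ⟂ BC ⇒ 4x+2y-76=0] ∩ [|A−(9, 20)|²=80]]
   so A = (13, 12)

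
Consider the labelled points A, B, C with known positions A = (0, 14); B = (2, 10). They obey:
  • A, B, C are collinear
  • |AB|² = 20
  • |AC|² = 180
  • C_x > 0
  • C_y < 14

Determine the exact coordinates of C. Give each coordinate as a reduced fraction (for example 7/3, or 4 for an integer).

C = (6, 2)

1. C_x = 6  [[A, B, C are collinear ⇒ 4x+2y-28=0] ∩ [|C−(0, 14)|²=180]]
2. C_y = 2  [[A, B, C are collinear ⇒ 4x+2y-28=0] ∩ [|C−(0, 14)|²=180]]
   so C = (6, 2)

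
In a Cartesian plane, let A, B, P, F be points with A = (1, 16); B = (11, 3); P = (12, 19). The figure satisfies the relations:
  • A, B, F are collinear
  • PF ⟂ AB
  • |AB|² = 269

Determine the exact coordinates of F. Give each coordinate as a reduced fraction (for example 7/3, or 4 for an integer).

1. F_x = 979/269  [[A, B, F are collinear ⇒ 13x+10y-173=0] ∩ [PF ⟂ AB ⇒ 10x-13y+127=0]]
2. F_y = 3381/269  [[A, B, F are collinear ⇒ 13x+10y-173=0] ∩ [PF ⟂ AB ⇒ 10x-13y+127=0]]
   so F = (979/269, 3381/269)

F = (979/269, 3381/269)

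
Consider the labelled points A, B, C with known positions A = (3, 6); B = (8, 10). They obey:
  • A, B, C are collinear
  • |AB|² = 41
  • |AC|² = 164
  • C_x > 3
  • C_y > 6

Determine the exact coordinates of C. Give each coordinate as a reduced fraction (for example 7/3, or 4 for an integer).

1. C_x = 13  [[A, B, C are collinear ⇒ -4x+5y-18=0] ∩ [|C−(3, 6)|²=164]]
2. C_y = 14  [[A, B, C are collinear ⇒ -4x+5y-18=0] ∩ [|C−(3, 6)|²=164]]
   so C = (13, 14)

C = (13, 14)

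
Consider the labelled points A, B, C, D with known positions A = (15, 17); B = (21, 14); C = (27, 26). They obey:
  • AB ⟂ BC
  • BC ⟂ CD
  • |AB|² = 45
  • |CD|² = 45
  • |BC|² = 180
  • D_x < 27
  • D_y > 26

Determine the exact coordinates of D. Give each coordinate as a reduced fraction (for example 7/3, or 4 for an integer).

1. D_x = 21  [[BC ⟂ CD ⇒ 6x+12y-474=0] ∩ [|D−(27, 26)|²=45]]
2. D_y = 29  [[BC ⟂ CD ⇒ 6x+12y-474=0] ∩ [|D−(27, 26)|²=45]]
   so D = (21, 29)

D = (21, 29)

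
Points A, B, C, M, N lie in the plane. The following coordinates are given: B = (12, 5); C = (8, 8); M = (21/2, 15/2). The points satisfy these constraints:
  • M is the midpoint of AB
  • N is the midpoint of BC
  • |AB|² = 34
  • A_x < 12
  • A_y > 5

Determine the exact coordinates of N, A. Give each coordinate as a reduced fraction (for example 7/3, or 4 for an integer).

N = (10, 13/2)
A = (9, 10)

1. A_x = 9  [A = 2·M−B = 2·(21/2, 15/2)−(12, 5)]
2. A_y = 10  [A = 2·M−B = 2·(21/2, 15/2)−(12, 5)]
   so A = (9, 10)
3. N_x = 10  [2·N = B+C = (12, 5)+(8, 8)]
4. N_y = 13/2  [2·N = B+C = (12, 5)+(8, 8)]
   so N = (10, 13/2)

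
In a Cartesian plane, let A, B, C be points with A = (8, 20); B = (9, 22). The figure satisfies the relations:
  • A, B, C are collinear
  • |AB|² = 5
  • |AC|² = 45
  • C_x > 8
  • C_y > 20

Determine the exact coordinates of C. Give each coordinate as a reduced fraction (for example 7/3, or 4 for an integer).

1. C_x = 11  [[A, B, C are collinear ⇒ -2x+1y-4=0] ∩ [|C−(8, 20)|²=45]]
2. C_y = 26  [[A, B, C are collinear ⇒ -2x+1y-4=0] ∩ [|C−(8, 20)|²=45]]
   so C = (11, 26)

C = (11, 26)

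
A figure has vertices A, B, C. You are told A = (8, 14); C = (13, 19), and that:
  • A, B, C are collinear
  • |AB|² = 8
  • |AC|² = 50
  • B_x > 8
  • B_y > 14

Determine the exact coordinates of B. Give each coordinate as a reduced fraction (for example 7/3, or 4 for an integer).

B = (10, 16)

1. B_x = 10  [[A, B, C are collinear ⇒ 5x-5y+30=0] ∩ [|B−(8, 14)|²=8]]
2. B_y = 16  [[A, B, C are collinear ⇒ 5x-5y+30=0] ∩ [|B−(8, 14)|²=8]]
   so B = (10, 16)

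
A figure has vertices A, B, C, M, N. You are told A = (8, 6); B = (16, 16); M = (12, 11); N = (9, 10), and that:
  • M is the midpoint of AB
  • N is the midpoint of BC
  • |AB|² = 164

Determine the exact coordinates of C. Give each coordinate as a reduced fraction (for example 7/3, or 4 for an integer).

1. C_x = 2  [C = 2·N−B = 2·(9, 10)−(16, 16)]
2. C_y = 4  [C = 2·N−B = 2·(9, 10)−(16, 16)]
   so C = (2, 4)

C = (2, 4)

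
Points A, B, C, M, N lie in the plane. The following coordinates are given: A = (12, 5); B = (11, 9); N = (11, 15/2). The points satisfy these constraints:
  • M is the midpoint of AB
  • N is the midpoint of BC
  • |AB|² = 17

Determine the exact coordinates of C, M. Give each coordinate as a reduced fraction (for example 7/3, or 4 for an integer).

C = (11, 6)
M = (23/2, 7)

1. M_x = 23/2  [2·M = A+B = (12, 5)+(11, 9)]
2. M_y = 7  [2·M = A+B = (12, 5)+(11, 9)]
   so M = (23/2, 7)
3. C_x = 11  [C = 2·N−B = 2·(11, 15/2)−(11, 9)]
4. C_y = 6  [C = 2·N−B = 2·(11, 15/2)−(11, 9)]
   so C = (11, 6)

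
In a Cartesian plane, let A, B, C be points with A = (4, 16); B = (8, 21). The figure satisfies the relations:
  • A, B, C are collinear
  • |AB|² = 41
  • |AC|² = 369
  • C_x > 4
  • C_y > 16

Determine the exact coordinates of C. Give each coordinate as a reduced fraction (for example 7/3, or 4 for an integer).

C = (16, 31)

1. C_x = 16  [[A, B, C are collinear ⇒ -5x+4y-44=0] ∩ [|C−(4, 16)|²=369]]
2. C_y = 31  [[A, B, C are collinear ⇒ -5x+4y-44=0] ∩ [|C−(4, 16)|²=369]]
   so C = (16, 31)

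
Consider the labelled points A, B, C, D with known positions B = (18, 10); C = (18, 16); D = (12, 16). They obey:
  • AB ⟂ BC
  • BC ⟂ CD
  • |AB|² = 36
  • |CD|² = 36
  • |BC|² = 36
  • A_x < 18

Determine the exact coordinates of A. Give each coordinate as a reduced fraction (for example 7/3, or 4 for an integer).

1. A_x = 12  [[AB ⟂ BC ⇒ -6y+60=0] ∩ [|A−(18, 10)|²=36]]
2. A_y = 10  [[AB ⟂ BC ⇒ -6y+60=0] ∩ [|A−(18, 10)|²=36]]
   so A = (12, 10)

A = (12, 10)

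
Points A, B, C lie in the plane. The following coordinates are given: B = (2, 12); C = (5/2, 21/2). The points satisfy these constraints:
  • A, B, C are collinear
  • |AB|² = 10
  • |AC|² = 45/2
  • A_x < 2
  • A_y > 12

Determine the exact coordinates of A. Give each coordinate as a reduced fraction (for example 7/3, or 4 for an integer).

1. A_x = 1  [[A, B, C are collinear ⇒ 3/2x+1/2y-9=0] ∩ [|A−(2, 12)|²=10]]
2. A_y = 15  [[A, B, C are collinear ⇒ 3/2x+1/2y-9=0] ∩ [|A−(2, 12)|²=10]]
   so A = (1, 15)

A = (1, 15)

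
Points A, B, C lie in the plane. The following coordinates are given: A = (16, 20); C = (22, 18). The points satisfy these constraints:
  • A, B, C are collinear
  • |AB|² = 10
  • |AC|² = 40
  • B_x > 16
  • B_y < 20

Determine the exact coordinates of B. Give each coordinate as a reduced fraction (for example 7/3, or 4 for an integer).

B = (19, 19)

1. B_x = 19  [[A, B, C are collinear ⇒ -2x-6y+152=0] ∩ [|B−(16, 20)|²=10]]
2. B_y = 19  [[A, B, C are collinear ⇒ -2x-6y+152=0] ∩ [|B−(16, 20)|²=10]]
   so B = (19, 19)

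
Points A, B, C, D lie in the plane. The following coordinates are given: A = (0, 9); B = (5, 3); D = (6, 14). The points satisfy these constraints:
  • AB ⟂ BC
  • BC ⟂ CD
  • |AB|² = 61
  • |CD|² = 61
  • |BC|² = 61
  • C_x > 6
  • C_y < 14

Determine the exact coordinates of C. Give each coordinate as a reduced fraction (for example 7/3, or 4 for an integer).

C = (11, 8)

1. C_x = 11  [[AB ⟂ BC ⇒ 5x-6y-7=0] ∩ [|C−(6, 14)|²=61]]
2. C_y = 8  [[AB ⟂ BC ⇒ 5x-6y-7=0] ∩ [|C−(6, 14)|²=61]]
   so C = (11, 8)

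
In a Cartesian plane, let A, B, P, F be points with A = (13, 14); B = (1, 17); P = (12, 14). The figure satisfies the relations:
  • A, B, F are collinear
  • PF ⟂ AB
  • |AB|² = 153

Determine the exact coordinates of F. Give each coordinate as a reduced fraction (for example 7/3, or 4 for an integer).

1. F_x = 205/17  [[A, B, F are collinear ⇒ -3x-12y+207=0] ∩ [PF ⟂ AB ⇒ -12x+3y+102=0]]
2. F_y = 242/17  [[A, B, F are collinear ⇒ -3x-12y+207=0] ∩ [PF ⟂ AB ⇒ -12x+3y+102=0]]
   so F = (205/17, 242/17)

F = (205/17, 242/17)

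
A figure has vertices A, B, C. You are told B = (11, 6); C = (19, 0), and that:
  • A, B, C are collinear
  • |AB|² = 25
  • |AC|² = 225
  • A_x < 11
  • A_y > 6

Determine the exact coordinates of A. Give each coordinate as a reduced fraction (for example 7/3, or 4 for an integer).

A = (7, 9)

1. A_x = 7  [[A, B, C are collinear ⇒ 6x+8y-114=0] ∩ [|A−(11, 6)|²=25]]
2. A_y = 9  [[A, B, C are collinear ⇒ 6x+8y-114=0] ∩ [|A−(11, 6)|²=25]]
   so A = (7, 9)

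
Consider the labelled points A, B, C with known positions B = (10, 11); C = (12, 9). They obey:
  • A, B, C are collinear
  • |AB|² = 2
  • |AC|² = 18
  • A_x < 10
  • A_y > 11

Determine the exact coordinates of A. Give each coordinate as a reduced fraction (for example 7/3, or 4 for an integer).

A = (9, 12)

1. A_x = 9  [[A, B, C are collinear ⇒ 2x+2y-42=0] ∩ [|A−(10, 11)|²=2]]
2. A_y = 12  [[A, B, C are collinear ⇒ 2x+2y-42=0] ∩ [|A−(10, 11)|²=2]]
   so A = (9, 12)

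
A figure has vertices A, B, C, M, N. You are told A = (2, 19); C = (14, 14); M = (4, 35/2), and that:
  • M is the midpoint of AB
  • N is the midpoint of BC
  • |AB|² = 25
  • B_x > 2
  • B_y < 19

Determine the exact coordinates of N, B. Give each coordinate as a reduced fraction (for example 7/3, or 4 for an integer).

1. B_x = 6  [B = 2·M−A = 2·(4, 35/2)−(2, 19)]
2. B_y = 16  [B = 2·M−A = 2·(4, 35/2)−(2, 19)]
   so B = (6, 16)
3. N_x = 10  [2·N = B+C = (6, 16)+(14, 14)]
4. N_y = 15  [2·N = B+C = (6, 16)+(14, 14)]
   so N = (10, 15)

N = (10, 15)
B = (6, 16)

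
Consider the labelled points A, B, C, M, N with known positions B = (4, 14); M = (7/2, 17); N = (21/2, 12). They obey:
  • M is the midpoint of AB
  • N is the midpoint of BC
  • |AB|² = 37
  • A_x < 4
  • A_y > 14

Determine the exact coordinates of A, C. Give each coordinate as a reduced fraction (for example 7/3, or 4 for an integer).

1. A_x = 3  [A = 2·M−B = 2·(7/2, 17)−(4, 14)]
2. A_y = 20  [A = 2·M−B = 2·(7/2, 17)−(4, 14)]
   so A = (3, 20)
3. C_x = 17  [C = 2·N−B = 2·(21/2, 12)−(4, 14)]
4. C_y = 10  [C = 2·N−B = 2·(21/2, 12)−(4, 14)]
   so C = (17, 10)

A = (3, 20)
C = (17, 10)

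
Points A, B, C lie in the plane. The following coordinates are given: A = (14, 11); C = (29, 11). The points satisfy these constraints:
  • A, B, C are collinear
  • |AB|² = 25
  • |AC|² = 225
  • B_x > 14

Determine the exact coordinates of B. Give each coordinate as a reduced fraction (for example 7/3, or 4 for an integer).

1. B_x = 19  [[A, B, C are collinear ⇒ -15y+165=0] ∩ [|B−(14, 11)|²=25]]
2. B_y = 11  [[A, B, C are collinear ⇒ -15y+165=0] ∩ [|B−(14, 11)|²=25]]
   so B = (19, 11)

B = (19, 11)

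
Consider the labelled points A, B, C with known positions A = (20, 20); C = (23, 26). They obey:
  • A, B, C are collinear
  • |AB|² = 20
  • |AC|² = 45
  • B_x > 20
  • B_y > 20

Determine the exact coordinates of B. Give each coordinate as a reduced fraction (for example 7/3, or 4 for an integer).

B = (22, 24)

1. B_x = 22  [[A, B, C are collinear ⇒ 6x-3y-60=0] ∩ [|B−(20, 20)|²=20]]
2. B_y = 24  [[A, B, C are collinear ⇒ 6x-3y-60=0] ∩ [|B−(20, 20)|²=20]]
   so B = (22, 24)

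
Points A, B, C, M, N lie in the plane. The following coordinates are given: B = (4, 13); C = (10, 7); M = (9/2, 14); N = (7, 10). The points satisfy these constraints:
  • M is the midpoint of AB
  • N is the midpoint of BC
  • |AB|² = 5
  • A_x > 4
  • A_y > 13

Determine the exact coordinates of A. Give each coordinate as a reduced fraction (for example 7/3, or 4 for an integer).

A = (5, 15)

1. A_x = 5  [A = 2·M−B = 2·(9/2, 14)−(4, 13)]
2. A_y = 15  [A = 2·M−B = 2·(9/2, 14)−(4, 13)]
   so A = (5, 15)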